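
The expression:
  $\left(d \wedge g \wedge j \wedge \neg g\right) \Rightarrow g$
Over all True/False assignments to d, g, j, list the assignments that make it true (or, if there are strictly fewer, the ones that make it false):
is always true.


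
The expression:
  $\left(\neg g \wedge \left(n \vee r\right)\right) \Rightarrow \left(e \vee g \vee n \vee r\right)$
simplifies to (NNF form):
$\text{True}$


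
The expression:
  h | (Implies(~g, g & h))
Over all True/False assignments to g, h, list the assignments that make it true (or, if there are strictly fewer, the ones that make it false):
is false only for:
  g=False, h=False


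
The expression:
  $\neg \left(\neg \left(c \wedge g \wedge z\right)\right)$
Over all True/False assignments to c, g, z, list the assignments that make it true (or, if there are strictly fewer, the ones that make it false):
is true only for:
  c=True, g=True, z=True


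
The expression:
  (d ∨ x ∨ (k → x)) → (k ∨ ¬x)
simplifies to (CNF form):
k ∨ ¬x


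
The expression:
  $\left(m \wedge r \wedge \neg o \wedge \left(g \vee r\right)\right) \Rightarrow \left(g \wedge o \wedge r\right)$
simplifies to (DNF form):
$o \vee \neg m \vee \neg r$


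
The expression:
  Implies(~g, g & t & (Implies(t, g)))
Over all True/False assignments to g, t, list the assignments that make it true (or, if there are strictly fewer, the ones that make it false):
is true only for:
  g=True, t=False;
  g=True, t=True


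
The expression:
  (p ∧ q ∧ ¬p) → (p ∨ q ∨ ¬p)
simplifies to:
True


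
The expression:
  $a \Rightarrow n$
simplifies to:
$n \vee \neg a$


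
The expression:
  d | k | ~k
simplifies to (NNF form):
True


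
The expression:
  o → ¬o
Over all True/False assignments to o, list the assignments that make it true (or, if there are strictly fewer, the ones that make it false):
is true only for:
  o=False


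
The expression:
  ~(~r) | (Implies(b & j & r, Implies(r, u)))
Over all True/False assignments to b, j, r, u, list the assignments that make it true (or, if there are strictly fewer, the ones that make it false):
is always true.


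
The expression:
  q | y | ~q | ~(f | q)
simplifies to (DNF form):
True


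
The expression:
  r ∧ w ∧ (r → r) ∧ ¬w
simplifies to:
False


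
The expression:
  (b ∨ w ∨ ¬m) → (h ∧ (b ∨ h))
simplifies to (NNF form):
h ∨ (m ∧ ¬b ∧ ¬w)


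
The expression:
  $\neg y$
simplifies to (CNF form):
$\neg y$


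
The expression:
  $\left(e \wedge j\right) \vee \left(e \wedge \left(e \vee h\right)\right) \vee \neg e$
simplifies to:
$\text{True}$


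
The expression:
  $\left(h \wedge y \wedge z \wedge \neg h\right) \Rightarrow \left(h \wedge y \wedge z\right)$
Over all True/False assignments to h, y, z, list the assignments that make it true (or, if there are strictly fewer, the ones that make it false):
is always true.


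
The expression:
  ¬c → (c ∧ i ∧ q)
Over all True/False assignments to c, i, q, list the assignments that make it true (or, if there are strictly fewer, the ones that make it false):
is true only for:
  c=True, i=False, q=False;
  c=True, i=False, q=True;
  c=True, i=True, q=False;
  c=True, i=True, q=True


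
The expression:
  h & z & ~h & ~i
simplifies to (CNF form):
False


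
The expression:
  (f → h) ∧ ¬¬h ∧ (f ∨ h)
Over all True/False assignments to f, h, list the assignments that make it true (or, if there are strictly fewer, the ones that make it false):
is true only for:
  f=False, h=True;
  f=True, h=True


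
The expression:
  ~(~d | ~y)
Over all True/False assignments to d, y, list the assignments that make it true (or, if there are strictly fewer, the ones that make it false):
is true only for:
  d=True, y=True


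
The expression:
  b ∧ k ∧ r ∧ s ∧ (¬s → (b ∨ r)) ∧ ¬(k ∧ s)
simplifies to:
False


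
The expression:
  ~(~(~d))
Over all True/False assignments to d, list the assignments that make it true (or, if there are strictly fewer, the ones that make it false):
is true only for:
  d=False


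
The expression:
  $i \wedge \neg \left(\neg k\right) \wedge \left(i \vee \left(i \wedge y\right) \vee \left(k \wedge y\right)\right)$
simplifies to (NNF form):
$i \wedge k$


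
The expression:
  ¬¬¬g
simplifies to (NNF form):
¬g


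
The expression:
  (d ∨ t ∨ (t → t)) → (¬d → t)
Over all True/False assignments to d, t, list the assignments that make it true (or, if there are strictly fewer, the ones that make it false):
is false only for:
  d=False, t=False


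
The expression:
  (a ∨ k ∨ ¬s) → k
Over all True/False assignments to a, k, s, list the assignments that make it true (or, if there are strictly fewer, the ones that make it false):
is false only for:
  a=False, k=False, s=False;
  a=True, k=False, s=False;
  a=True, k=False, s=True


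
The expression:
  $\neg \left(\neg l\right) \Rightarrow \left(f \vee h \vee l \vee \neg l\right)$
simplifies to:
$\text{True}$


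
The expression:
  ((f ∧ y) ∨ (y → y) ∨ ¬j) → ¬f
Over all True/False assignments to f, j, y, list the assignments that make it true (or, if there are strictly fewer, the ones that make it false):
is true only for:
  f=False, j=False, y=False;
  f=False, j=False, y=True;
  f=False, j=True, y=False;
  f=False, j=True, y=True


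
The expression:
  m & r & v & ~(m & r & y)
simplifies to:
m & r & v & ~y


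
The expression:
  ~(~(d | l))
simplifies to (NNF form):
d | l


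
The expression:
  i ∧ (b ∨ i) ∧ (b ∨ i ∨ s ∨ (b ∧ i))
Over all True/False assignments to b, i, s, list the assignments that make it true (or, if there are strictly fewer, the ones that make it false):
is true only for:
  b=False, i=True, s=False;
  b=False, i=True, s=True;
  b=True, i=True, s=False;
  b=True, i=True, s=True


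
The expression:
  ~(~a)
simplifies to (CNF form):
a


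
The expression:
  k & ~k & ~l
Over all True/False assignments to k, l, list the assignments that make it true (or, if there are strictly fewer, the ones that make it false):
is never true.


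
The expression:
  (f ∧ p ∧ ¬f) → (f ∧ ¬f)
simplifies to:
True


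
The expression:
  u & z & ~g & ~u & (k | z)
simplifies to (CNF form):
False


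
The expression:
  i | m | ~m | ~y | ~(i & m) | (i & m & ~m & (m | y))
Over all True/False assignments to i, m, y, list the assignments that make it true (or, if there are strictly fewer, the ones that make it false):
is always true.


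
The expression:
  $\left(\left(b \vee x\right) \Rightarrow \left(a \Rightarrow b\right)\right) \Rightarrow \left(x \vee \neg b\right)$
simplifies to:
$x \vee \neg b$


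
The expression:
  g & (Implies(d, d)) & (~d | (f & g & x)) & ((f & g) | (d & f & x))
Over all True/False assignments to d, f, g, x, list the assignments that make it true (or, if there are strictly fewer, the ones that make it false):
is true only for:
  d=False, f=True, g=True, x=False;
  d=False, f=True, g=True, x=True;
  d=True, f=True, g=True, x=True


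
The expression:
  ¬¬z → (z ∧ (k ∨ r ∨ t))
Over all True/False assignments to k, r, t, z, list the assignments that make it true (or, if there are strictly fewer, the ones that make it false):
is false only for:
  k=False, r=False, t=False, z=True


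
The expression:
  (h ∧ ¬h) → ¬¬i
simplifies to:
True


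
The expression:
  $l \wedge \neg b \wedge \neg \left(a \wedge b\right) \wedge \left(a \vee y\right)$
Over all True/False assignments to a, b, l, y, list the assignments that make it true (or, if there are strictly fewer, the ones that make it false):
is true only for:
  a=False, b=False, l=True, y=True;
  a=True, b=False, l=True, y=False;
  a=True, b=False, l=True, y=True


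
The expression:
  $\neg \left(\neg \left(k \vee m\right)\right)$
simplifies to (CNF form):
$k \vee m$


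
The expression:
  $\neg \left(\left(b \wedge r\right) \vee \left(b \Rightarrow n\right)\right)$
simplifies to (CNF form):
$b \wedge \neg n \wedge \neg r$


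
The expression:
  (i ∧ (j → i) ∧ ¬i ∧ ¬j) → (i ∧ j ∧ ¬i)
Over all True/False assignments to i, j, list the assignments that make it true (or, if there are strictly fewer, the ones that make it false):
is always true.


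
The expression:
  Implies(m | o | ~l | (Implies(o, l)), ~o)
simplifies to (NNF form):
~o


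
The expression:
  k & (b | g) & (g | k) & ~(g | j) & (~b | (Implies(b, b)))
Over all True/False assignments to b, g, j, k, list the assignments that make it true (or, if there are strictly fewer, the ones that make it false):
is true only for:
  b=True, g=False, j=False, k=True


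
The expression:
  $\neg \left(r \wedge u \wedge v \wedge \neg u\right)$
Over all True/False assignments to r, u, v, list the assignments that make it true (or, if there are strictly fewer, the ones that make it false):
is always true.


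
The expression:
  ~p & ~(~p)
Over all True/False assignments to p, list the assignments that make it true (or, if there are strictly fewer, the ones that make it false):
is never true.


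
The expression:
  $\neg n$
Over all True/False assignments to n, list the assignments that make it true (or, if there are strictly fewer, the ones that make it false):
is true only for:
  n=False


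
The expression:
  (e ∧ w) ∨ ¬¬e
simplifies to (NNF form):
e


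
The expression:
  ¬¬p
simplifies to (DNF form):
p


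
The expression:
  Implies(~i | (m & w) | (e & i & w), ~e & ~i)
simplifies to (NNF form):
(i & ~w) | (~e & ~i) | (~e & ~m)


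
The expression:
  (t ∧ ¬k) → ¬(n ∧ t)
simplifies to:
k ∨ ¬n ∨ ¬t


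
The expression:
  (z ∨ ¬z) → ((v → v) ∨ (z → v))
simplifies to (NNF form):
True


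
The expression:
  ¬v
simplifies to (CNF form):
¬v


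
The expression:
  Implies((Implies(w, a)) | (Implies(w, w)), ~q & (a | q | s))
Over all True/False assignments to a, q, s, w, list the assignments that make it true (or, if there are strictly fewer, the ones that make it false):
is true only for:
  a=False, q=False, s=True, w=False;
  a=False, q=False, s=True, w=True;
  a=True, q=False, s=False, w=False;
  a=True, q=False, s=False, w=True;
  a=True, q=False, s=True, w=False;
  a=True, q=False, s=True, w=True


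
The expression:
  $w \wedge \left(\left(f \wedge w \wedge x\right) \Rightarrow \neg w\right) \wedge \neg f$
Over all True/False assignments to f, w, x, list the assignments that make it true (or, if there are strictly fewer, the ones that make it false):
is true only for:
  f=False, w=True, x=False;
  f=False, w=True, x=True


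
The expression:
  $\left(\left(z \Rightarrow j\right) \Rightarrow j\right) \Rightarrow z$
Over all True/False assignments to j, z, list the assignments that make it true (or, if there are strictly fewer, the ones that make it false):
is false only for:
  j=True, z=False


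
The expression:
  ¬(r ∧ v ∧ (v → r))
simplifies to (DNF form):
¬r ∨ ¬v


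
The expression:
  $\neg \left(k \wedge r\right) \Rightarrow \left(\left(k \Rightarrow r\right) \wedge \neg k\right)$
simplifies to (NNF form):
$r \vee \neg k$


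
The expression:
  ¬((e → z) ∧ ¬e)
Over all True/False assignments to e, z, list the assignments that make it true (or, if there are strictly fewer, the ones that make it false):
is true only for:
  e=True, z=False;
  e=True, z=True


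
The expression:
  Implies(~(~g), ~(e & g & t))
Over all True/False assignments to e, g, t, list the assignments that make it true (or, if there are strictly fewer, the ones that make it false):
is false only for:
  e=True, g=True, t=True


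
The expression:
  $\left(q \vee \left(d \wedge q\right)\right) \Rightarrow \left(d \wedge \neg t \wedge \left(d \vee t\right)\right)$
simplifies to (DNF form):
$\left(d \wedge \neg t\right) \vee \neg q$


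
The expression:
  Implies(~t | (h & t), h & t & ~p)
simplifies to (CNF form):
t & (~h | ~p)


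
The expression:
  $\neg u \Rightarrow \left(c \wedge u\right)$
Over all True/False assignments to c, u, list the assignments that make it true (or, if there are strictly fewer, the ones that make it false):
is true only for:
  c=False, u=True;
  c=True, u=True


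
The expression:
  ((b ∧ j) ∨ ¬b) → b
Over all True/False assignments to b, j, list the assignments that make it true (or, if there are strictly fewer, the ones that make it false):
is true only for:
  b=True, j=False;
  b=True, j=True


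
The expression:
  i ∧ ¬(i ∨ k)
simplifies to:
False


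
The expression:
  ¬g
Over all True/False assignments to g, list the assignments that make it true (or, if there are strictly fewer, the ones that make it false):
is true only for:
  g=False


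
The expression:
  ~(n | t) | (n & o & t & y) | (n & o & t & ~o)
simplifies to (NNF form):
(~n & ~t) | (n & o & t & y)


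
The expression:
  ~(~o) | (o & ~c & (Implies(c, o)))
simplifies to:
o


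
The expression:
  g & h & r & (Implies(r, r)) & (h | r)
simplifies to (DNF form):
g & h & r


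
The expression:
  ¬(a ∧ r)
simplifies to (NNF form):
¬a ∨ ¬r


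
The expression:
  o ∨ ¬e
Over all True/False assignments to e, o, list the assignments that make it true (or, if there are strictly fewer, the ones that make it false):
is false only for:
  e=True, o=False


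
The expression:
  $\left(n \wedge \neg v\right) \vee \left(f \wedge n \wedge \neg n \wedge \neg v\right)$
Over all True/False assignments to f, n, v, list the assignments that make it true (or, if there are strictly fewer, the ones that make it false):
is true only for:
  f=False, n=True, v=False;
  f=True, n=True, v=False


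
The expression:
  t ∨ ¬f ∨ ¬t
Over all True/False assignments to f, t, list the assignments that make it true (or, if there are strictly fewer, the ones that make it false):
is always true.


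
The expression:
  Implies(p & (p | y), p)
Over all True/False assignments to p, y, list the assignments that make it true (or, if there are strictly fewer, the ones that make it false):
is always true.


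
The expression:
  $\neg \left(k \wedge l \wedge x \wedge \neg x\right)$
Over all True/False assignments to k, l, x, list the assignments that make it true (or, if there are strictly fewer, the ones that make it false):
is always true.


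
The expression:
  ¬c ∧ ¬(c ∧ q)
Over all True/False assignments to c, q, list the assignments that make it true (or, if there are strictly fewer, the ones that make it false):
is true only for:
  c=False, q=False;
  c=False, q=True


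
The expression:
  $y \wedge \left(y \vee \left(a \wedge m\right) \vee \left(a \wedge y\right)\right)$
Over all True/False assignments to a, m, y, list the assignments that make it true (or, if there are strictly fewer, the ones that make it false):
is true only for:
  a=False, m=False, y=True;
  a=False, m=True, y=True;
  a=True, m=False, y=True;
  a=True, m=True, y=True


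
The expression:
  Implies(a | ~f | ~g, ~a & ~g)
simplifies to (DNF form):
(f & ~a) | (~a & ~g)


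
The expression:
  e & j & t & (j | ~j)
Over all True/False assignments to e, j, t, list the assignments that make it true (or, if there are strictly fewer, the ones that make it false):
is true only for:
  e=True, j=True, t=True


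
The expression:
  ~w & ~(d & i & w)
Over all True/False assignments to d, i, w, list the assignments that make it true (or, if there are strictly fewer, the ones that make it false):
is true only for:
  d=False, i=False, w=False;
  d=False, i=True, w=False;
  d=True, i=False, w=False;
  d=True, i=True, w=False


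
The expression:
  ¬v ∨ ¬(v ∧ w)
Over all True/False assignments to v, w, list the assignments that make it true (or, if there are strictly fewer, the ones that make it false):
is false only for:
  v=True, w=True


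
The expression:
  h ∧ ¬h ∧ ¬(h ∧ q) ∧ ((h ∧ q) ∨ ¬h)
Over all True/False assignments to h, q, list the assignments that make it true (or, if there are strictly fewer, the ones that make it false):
is never true.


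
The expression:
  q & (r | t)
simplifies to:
q & (r | t)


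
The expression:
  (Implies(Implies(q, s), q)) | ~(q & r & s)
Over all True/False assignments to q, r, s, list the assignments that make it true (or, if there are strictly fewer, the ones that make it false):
is always true.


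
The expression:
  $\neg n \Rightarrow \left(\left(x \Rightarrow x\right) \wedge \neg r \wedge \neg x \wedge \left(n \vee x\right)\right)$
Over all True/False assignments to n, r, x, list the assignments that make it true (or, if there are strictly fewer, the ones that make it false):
is true only for:
  n=True, r=False, x=False;
  n=True, r=False, x=True;
  n=True, r=True, x=False;
  n=True, r=True, x=True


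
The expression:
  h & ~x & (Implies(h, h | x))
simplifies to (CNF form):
h & ~x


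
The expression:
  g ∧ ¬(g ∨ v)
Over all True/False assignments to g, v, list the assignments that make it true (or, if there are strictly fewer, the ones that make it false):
is never true.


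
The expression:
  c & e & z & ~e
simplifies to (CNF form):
False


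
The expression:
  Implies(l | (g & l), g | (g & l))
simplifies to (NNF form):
g | ~l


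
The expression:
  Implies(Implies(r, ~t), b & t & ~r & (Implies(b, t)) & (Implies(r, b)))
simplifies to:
t & (b | r)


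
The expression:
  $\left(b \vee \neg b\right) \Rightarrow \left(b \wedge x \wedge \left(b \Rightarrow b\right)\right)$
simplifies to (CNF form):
$b \wedge x$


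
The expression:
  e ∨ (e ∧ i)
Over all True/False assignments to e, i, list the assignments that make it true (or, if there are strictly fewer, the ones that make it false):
is true only for:
  e=True, i=False;
  e=True, i=True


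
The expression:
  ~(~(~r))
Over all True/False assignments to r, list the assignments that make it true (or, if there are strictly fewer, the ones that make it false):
is true only for:
  r=False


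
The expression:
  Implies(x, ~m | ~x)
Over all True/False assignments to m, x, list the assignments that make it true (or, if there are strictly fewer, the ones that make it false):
is false only for:
  m=True, x=True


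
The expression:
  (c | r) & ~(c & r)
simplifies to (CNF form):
(c | r) & (~c | ~r)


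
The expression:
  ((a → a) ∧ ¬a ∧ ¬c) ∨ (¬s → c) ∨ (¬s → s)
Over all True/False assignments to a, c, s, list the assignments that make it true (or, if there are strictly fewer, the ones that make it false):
is false only for:
  a=True, c=False, s=False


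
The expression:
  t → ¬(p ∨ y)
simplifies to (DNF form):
(¬p ∧ ¬y) ∨ ¬t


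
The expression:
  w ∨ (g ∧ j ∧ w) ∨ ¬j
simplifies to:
w ∨ ¬j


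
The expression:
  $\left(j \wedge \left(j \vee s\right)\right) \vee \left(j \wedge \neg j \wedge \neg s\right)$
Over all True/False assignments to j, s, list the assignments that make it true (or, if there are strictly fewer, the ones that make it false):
is true only for:
  j=True, s=False;
  j=True, s=True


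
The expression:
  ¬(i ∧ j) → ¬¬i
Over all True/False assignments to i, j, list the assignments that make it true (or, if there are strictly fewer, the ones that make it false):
is true only for:
  i=True, j=False;
  i=True, j=True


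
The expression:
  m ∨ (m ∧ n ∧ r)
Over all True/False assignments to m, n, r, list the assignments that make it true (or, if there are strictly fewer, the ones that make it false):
is true only for:
  m=True, n=False, r=False;
  m=True, n=False, r=True;
  m=True, n=True, r=False;
  m=True, n=True, r=True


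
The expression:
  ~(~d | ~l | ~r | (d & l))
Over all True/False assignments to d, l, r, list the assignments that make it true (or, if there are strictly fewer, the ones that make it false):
is never true.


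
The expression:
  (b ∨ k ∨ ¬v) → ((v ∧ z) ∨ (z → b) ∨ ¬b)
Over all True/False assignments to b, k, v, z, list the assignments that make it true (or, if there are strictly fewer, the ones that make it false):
is always true.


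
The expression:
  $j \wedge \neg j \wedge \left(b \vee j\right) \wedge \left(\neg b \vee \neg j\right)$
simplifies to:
$\text{False}$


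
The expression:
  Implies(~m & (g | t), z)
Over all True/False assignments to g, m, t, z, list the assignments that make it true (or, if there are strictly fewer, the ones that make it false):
is false only for:
  g=False, m=False, t=True, z=False;
  g=True, m=False, t=False, z=False;
  g=True, m=False, t=True, z=False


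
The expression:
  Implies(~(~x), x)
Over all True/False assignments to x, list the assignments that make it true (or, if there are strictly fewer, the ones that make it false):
is always true.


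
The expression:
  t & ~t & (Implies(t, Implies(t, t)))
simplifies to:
False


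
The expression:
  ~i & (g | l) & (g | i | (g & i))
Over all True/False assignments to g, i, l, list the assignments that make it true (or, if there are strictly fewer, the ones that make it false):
is true only for:
  g=True, i=False, l=False;
  g=True, i=False, l=True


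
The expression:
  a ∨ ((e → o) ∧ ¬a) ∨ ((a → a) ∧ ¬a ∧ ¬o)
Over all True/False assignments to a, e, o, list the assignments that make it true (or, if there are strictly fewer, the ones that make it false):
is always true.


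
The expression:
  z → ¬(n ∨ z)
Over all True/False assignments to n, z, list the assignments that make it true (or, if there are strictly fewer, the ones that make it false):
is true only for:
  n=False, z=False;
  n=True, z=False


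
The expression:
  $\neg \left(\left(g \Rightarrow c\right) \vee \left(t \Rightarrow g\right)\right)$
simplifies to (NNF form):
$\text{False}$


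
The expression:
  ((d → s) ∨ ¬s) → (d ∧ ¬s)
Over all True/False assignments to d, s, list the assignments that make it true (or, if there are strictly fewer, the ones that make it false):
is true only for:
  d=True, s=False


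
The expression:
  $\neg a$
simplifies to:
$\neg a$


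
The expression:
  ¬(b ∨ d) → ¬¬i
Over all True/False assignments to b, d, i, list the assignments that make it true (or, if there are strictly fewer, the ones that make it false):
is false only for:
  b=False, d=False, i=False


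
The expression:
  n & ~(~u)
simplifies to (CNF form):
n & u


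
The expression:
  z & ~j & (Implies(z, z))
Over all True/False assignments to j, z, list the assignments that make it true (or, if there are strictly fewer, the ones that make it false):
is true only for:
  j=False, z=True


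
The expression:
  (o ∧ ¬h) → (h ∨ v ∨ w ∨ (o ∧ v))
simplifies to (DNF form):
h ∨ v ∨ w ∨ ¬o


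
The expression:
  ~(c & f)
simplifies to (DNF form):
~c | ~f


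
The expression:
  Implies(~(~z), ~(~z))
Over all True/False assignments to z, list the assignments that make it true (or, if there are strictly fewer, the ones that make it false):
is always true.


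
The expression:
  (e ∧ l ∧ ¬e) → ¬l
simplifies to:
True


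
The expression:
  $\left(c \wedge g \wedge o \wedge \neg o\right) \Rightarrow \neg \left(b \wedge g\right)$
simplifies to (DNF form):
$\text{True}$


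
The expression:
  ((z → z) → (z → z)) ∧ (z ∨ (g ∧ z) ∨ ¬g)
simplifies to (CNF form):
z ∨ ¬g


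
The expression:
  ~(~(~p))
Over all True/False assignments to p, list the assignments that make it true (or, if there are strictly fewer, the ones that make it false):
is true only for:
  p=False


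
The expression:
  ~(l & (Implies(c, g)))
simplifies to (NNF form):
~l | (c & ~g)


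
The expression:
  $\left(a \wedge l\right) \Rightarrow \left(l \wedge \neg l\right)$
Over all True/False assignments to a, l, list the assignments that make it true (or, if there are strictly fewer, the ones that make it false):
is false only for:
  a=True, l=True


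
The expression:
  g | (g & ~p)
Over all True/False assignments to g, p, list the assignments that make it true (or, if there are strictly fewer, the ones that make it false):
is true only for:
  g=True, p=False;
  g=True, p=True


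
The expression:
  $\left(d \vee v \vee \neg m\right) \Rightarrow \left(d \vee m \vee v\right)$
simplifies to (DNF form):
$d \vee m \vee v$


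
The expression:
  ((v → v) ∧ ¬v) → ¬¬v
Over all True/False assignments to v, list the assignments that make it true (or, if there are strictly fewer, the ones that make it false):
is true only for:
  v=True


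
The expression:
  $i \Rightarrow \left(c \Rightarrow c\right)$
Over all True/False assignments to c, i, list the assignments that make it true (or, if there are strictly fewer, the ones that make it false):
is always true.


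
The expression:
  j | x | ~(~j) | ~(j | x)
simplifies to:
True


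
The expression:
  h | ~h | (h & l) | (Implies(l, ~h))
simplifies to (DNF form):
True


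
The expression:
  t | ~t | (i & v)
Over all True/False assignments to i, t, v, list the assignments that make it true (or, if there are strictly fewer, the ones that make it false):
is always true.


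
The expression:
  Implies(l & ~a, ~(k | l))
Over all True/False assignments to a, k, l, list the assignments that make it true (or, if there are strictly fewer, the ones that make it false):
is false only for:
  a=False, k=False, l=True;
  a=False, k=True, l=True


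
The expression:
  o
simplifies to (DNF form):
o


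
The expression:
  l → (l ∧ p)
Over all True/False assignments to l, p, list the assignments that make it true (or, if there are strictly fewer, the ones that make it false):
is false only for:
  l=True, p=False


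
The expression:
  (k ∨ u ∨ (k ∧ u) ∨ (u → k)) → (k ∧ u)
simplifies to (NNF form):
k ∧ u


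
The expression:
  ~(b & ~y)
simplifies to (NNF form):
y | ~b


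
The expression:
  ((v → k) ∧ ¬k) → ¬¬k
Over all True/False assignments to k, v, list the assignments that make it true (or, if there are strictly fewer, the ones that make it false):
is false only for:
  k=False, v=False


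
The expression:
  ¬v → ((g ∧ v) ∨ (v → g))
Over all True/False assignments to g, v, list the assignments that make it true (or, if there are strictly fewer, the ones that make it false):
is always true.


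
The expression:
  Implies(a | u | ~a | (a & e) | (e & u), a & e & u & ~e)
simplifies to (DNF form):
False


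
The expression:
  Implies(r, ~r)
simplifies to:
~r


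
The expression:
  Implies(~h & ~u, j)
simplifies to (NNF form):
h | j | u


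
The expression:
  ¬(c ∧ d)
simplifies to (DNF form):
¬c ∨ ¬d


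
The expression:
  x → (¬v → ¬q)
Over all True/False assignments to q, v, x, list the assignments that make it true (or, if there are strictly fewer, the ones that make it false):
is false only for:
  q=True, v=False, x=True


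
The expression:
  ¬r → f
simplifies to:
f ∨ r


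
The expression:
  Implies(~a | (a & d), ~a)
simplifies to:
~a | ~d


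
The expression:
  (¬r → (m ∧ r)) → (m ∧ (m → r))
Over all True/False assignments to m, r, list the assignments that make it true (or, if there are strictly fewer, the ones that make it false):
is false only for:
  m=False, r=True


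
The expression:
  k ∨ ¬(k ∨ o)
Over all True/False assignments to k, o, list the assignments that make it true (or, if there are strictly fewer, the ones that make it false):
is false only for:
  k=False, o=True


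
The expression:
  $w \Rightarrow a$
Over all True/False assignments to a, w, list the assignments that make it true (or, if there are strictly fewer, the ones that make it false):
is false only for:
  a=False, w=True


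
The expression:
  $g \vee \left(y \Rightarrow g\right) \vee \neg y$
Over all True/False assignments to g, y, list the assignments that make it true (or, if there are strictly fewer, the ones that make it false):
is false only for:
  g=False, y=True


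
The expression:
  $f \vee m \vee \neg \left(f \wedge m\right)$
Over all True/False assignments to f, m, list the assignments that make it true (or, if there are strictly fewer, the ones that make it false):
is always true.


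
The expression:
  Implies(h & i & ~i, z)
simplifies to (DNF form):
True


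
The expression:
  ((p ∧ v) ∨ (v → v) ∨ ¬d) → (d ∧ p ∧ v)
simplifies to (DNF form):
d ∧ p ∧ v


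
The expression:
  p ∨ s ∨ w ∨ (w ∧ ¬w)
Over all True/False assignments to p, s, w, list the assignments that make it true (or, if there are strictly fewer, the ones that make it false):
is false only for:
  p=False, s=False, w=False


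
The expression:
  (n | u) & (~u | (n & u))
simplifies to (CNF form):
n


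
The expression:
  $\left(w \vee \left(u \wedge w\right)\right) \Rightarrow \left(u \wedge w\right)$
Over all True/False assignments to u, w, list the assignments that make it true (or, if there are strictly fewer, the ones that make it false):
is false only for:
  u=False, w=True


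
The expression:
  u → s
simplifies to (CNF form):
s ∨ ¬u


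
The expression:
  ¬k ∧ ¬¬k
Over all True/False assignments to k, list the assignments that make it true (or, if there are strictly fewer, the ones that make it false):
is never true.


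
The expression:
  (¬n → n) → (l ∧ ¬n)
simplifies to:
¬n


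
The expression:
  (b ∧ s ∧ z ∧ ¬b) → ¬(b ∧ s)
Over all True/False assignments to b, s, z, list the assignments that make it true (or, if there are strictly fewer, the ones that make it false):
is always true.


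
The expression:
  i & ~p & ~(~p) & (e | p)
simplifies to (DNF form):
False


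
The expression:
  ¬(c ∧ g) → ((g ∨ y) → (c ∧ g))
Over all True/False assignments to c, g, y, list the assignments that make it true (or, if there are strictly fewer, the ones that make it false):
is true only for:
  c=False, g=False, y=False;
  c=True, g=False, y=False;
  c=True, g=True, y=False;
  c=True, g=True, y=True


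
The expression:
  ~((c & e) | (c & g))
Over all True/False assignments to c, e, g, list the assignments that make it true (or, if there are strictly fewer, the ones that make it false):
is false only for:
  c=True, e=False, g=True;
  c=True, e=True, g=False;
  c=True, e=True, g=True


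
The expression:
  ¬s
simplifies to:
¬s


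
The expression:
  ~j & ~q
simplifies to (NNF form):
~j & ~q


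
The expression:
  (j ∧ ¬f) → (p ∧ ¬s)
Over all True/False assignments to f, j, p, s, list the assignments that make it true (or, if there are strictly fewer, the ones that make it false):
is false only for:
  f=False, j=True, p=False, s=False;
  f=False, j=True, p=False, s=True;
  f=False, j=True, p=True, s=True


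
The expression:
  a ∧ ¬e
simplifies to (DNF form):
a ∧ ¬e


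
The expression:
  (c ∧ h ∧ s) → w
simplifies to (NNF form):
w ∨ ¬c ∨ ¬h ∨ ¬s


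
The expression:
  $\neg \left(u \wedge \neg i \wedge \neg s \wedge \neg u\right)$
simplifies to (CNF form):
$\text{True}$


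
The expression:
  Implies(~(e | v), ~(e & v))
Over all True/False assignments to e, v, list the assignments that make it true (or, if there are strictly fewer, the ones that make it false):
is always true.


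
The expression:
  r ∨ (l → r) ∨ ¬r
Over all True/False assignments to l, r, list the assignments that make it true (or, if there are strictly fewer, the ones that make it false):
is always true.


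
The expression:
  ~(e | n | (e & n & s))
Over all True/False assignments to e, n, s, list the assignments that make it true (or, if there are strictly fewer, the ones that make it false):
is true only for:
  e=False, n=False, s=False;
  e=False, n=False, s=True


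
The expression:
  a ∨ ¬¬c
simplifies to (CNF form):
a ∨ c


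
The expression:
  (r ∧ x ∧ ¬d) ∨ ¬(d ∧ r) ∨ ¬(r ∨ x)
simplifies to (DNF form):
¬d ∨ ¬r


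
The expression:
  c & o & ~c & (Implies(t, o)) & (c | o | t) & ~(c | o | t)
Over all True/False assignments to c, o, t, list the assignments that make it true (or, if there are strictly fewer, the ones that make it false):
is never true.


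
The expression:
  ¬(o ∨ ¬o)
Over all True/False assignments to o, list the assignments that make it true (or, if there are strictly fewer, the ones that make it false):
is never true.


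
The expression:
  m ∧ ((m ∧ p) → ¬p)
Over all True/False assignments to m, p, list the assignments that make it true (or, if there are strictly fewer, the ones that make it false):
is true only for:
  m=True, p=False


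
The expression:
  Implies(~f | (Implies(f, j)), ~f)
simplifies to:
~f | ~j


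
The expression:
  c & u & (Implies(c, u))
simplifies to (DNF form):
c & u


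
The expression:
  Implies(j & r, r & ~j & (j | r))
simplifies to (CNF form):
~j | ~r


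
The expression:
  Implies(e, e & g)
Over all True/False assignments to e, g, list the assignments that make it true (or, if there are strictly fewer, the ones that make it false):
is false only for:
  e=True, g=False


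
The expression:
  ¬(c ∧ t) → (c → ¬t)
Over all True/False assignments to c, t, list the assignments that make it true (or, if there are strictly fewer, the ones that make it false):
is always true.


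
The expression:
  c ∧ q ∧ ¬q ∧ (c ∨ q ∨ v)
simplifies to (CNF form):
False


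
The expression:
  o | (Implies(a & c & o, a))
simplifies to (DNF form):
True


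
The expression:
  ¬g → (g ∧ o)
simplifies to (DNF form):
g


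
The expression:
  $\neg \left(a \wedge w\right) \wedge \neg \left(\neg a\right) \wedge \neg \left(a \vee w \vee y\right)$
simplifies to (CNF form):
$\text{False}$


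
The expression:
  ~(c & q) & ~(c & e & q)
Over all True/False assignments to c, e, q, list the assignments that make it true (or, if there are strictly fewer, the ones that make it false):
is false only for:
  c=True, e=False, q=True;
  c=True, e=True, q=True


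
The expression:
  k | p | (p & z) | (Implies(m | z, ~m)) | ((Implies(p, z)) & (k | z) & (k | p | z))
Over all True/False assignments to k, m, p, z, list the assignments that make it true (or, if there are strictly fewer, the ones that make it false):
is false only for:
  k=False, m=True, p=False, z=False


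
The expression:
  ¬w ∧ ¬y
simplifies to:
¬w ∧ ¬y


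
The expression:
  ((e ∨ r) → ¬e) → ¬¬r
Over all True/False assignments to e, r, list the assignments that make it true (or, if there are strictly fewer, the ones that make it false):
is false only for:
  e=False, r=False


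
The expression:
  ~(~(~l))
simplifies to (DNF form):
~l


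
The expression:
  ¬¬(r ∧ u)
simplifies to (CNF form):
r ∧ u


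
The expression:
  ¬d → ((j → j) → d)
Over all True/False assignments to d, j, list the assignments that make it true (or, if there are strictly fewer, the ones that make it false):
is true only for:
  d=True, j=False;
  d=True, j=True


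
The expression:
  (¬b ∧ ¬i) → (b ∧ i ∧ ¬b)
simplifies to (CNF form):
b ∨ i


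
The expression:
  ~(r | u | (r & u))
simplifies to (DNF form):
~r & ~u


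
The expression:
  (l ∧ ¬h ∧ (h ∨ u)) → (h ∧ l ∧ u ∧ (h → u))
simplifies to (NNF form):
h ∨ ¬l ∨ ¬u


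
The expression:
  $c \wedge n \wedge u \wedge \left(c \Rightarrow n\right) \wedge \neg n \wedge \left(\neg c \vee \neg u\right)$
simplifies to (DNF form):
$\text{False}$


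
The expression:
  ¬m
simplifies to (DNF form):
¬m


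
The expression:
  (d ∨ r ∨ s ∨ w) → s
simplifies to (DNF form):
s ∨ (¬d ∧ ¬r ∧ ¬w)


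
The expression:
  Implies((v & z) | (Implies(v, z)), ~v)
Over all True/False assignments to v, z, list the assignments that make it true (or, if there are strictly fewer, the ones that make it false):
is false only for:
  v=True, z=True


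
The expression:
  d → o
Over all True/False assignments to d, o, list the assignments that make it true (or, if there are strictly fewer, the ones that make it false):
is false only for:
  d=True, o=False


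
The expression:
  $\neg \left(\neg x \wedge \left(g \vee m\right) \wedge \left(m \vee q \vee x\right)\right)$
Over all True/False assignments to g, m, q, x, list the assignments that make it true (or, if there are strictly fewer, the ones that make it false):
is false only for:
  g=False, m=True, q=False, x=False;
  g=False, m=True, q=True, x=False;
  g=True, m=False, q=True, x=False;
  g=True, m=True, q=False, x=False;
  g=True, m=True, q=True, x=False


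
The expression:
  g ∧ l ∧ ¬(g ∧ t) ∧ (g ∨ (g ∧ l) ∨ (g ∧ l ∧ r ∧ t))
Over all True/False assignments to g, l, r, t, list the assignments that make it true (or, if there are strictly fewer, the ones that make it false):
is true only for:
  g=True, l=True, r=False, t=False;
  g=True, l=True, r=True, t=False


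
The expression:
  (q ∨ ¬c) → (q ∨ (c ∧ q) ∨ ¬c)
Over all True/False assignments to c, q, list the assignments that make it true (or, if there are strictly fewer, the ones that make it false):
is always true.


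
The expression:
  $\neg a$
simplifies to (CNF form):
$\neg a$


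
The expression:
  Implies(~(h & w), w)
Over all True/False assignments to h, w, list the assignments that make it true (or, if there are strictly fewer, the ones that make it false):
is true only for:
  h=False, w=True;
  h=True, w=True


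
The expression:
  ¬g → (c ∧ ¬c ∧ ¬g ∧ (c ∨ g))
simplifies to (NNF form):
g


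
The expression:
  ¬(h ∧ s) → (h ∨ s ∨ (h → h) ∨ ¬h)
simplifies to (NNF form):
True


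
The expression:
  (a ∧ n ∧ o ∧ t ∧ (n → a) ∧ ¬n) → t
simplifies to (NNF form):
True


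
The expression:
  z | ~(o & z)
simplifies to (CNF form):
True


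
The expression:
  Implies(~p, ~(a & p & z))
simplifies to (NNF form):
True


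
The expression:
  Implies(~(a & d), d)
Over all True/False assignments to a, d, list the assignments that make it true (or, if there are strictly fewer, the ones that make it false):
is true only for:
  a=False, d=True;
  a=True, d=True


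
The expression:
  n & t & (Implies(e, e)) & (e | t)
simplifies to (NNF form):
n & t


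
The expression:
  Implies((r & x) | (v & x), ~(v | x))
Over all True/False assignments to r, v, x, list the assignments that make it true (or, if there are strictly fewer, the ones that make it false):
is false only for:
  r=False, v=True, x=True;
  r=True, v=False, x=True;
  r=True, v=True, x=True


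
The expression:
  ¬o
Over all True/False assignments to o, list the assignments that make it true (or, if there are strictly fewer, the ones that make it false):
is true only for:
  o=False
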